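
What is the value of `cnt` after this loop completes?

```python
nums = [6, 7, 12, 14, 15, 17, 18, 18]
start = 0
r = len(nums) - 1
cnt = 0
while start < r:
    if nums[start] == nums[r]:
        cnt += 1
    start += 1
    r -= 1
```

Count matching pairs from ends
`cnt` takes the values: 0

Answer: 0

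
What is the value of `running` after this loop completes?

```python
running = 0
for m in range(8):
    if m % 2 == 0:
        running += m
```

Sum of even numbers 0 to 7
`running` takes the values: 0 → 2 → 6 → 12

Answer: 12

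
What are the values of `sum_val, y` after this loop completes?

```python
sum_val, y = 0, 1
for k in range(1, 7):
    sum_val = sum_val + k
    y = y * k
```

Sum and factorial of 1 to 6
`sum_val, y` takes the values: (0, 1) → (1, 1) → (3, 1) → (3, 2) → (6, 2) → (6, 6) → (10, 6) → (10, 24) → (15, 24) → (15, 120) → (21, 120) → (21, 720)

Answer: 21, 720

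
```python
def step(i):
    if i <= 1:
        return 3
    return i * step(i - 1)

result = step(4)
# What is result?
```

step(4) = 4 * 3 * 2 * 3 = 72

Answer: 72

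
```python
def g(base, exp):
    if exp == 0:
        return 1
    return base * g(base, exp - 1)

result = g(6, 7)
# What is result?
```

g(6, 7) = 6 * 6 * 6 * 6 * 6 * 6 * 6 = 279936

Answer: 279936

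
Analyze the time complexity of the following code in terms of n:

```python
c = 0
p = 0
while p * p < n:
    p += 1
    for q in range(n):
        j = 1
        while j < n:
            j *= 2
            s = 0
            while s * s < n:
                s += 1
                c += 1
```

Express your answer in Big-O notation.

Each loop level contributes: √n × n × log n × √n. Multiplying the contributions gives O(n^2 log n).

Answer: O(n^2 log n)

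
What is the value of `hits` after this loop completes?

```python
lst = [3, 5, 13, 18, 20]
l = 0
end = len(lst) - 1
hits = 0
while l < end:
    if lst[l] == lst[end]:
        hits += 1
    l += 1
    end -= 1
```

Count matching pairs from ends
`hits` takes the values: 0

Answer: 0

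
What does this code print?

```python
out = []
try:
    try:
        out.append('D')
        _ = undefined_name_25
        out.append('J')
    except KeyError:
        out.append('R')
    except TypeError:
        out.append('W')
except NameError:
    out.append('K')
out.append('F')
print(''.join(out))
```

Execution trace: 'D' (inner try body) → 'K' (outer except NameError) → 'F' (after the try/except). Output: DKF

Answer: DKF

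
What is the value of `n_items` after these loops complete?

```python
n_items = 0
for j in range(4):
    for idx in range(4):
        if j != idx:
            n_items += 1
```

4² - 4 (exclude diagonal)
`n_items` takes the values: 0 → 1 → 2 → 3 → 4 → 5 → 6 → 7 → 8 → 9 → 10 → 11 → 12

Answer: 12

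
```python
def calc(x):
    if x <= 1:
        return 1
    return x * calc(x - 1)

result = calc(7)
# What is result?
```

calc(7) = 7 * 6 * 5 * 4 * 3 * 2 * 1 = 5040

Answer: 5040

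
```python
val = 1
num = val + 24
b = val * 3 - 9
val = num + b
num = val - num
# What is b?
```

Trace:
`val = 1` → val = 1
`num = val + 24` → num = 25
`b = val * 3 - 9` → b = -6
`val = num + b` → val = 19
`num = val - num` → num = -6
So b = -6

Answer: -6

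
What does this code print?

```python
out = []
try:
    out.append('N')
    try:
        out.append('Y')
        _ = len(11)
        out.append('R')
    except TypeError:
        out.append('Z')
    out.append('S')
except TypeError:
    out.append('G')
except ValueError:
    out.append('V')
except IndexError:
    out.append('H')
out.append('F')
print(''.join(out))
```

Execution trace: 'N' (try body) → 'Y' (inner try body) → 'Z' (inner except TypeError) → 'S' (try body, no exception) → 'F' (after the try/except). Output: NYZSF

Answer: NYZSF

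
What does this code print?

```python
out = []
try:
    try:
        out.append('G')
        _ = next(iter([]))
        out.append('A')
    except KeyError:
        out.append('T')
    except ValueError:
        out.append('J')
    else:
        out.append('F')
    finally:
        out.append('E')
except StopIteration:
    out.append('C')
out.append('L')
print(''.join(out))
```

Execution trace: 'G' (try body) → 'E' (finally) → 'C' (outer except StopIteration) → 'L' (after the try/except). Output: GECL

Answer: GECL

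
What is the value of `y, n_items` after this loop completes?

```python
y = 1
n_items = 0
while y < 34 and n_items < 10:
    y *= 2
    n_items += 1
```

Double until >= 34 or 10 iterations
`y, n_items` takes the values: (1, 0) → (2, 0) → (2, 1) → (4, 1) → (4, 2) → (8, 2) → (8, 3) → (16, 3) → (16, 4) → (32, 4) → (32, 5) → (64, 5) → (64, 6)

Answer: 64, 6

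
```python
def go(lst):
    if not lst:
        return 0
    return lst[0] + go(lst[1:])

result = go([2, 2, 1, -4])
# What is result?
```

2 + 2 + 1 + (-4) + 0 = 1

Answer: 1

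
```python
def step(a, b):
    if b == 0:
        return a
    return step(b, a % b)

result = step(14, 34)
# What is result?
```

step(14, 34) -> step(34, 14) -> step(14, 6) -> step(6, 2) -> step(2, 0) -> 2

Answer: 2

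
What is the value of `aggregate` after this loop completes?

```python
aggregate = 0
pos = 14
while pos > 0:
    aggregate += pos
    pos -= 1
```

Sum 14 down to 1
`aggregate` takes the values: 0 → 14 → 27 → 39 → 50 → 60 → 69 → 77 → 84 → 90 → 95 → 99 → 102 → 104 → 105

Answer: 105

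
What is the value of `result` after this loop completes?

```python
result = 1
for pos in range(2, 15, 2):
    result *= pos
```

Product of even numbers 2 to 14
`result` takes the values: 1 → 2 → 8 → 48 → 384 → 3840 → 46080 → 645120

Answer: 645120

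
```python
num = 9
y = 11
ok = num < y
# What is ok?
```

Trace:
`num = 9` → num = 9
`y = 11` → y = 11
`ok = num < y` → ok = True
So ok = True

Answer: True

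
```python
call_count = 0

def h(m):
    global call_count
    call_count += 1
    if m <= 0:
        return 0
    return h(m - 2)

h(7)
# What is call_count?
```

Linear recursion stepping by 2: 5 calls from m=7 down to ≤0.

Answer: 5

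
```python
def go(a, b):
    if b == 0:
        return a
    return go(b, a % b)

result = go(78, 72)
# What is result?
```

go(78, 72) -> go(72, 6) -> go(6, 0) -> 6

Answer: 6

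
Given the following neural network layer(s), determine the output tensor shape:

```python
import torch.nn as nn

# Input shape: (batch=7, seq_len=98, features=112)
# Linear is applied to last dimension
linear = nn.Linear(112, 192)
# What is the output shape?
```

Input: (7, 98, 112) -> Output: (7, 98, 192)

Answer: (7, 98, 192)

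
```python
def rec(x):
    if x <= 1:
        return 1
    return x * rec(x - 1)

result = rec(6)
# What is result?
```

rec(6) = 6 * 5 * 4 * 3 * 2 * 1 = 720

Answer: 720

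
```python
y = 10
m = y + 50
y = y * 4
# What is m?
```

Trace:
`y = 10` → y = 10
`m = y + 50` → m = 60
`y = y * 4` → y = 40
So m = 60

Answer: 60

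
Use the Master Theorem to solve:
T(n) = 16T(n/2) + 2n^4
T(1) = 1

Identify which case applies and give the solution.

a=16, b=2, f(n)=2n^4. log_2(16) = 4. Since c=4 = 4, Case 2 applies: T(n) = Θ(n^log_b(a) · log n) = O(n^4 log n).

Answer: O(n^4 log n) - Case 2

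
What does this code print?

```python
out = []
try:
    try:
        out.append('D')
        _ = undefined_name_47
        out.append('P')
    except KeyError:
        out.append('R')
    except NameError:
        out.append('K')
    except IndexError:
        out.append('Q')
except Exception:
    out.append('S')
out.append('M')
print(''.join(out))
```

Execution trace: 'D' (inner try body) → 'K' (inner except NameError) → 'M' (after the try/except). Output: DKM

Answer: DKM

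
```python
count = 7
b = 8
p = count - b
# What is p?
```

Trace:
`count = 7` → count = 7
`b = 8` → b = 8
`p = count - b` → p = -1
So p = -1

Answer: -1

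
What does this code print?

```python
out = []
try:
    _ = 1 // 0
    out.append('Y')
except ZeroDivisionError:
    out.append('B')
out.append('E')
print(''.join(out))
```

Execution trace: 'B' (except ZeroDivisionError) → 'E' (after the try/except). Output: BE

Answer: BE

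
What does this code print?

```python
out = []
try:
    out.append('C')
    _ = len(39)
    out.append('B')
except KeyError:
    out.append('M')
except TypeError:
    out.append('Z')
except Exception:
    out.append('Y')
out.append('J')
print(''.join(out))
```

Execution trace: 'C' (try body) → 'Z' (except TypeError) → 'J' (after the try/except). Output: CZJ

Answer: CZJ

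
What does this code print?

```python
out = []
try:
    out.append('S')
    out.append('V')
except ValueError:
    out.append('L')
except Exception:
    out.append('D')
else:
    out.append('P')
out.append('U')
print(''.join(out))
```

Execution trace: 'S' (try body) → 'V' (try body, no exception) → 'P' (else) → 'U' (after the try/except). Output: SVPU

Answer: SVPU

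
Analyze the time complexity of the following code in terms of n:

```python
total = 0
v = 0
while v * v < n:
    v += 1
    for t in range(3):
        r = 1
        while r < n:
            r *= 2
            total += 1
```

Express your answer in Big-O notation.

Each loop level contributes: √n × 1 × log n. Multiplying the contributions gives O(√n log n).

Answer: O(√n log n)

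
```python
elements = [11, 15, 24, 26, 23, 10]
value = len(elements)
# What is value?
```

Trace:
`elements = [11, 15, 24, 26, 23, 10]` → elements = [11, 15, 24, 26, 23, 10]
`value = len(elements)` → value = 6
So value = 6

Answer: 6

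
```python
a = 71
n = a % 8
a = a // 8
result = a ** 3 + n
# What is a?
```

Trace:
`a = 71` → a = 71
`n = a % 8` → n = 7
`a = a // 8` → a = 8
`result = a ** 3 + n` → result = 519
So a = 8

Answer: 8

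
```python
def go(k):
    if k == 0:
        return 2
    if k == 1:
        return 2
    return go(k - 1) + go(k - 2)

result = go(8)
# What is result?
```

Build up from base cases: go(0)=2, go(1)=2, go(2)=4, go(3)=6, go(4)=10, go(5)=16, go(6)=26, ..., go(8)=68

Answer: 68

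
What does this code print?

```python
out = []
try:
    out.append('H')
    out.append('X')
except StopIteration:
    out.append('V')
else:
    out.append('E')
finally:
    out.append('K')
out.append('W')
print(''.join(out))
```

Execution trace: 'H' (try body) → 'X' (try body, no exception) → 'E' (else) → 'K' (finally) → 'W' (after the try/except). Output: HXEKW

Answer: HXEKW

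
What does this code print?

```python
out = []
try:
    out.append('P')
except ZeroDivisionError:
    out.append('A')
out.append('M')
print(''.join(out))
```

Execution trace: 'P' (try body, no exception) → 'M' (after the try/except). Output: PM

Answer: PM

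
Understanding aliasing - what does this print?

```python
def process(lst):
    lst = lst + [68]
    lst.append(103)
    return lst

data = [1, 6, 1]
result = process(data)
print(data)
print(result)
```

Key concept: rebinding parameter vs mutation.
Step by step:
`data = [1, 6, 1]` → data = [1, 6, 1]
`result = process(data)` → result = [1, 6, 1, 68, 103]
`print(data)` → prints [1, 6, 1]
`print(result)` → prints [1, 6, 1, 68, 103]

Answer:
[1, 6, 1]
[1, 6, 1, 68, 103]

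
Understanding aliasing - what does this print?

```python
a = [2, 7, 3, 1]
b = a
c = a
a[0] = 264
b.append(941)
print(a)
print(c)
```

Key concept: multiple aliases.
Step by step:
`a = [2, 7, 3, 1]` → a = [2, 7, 3, 1]
`b = a` → b = [2, 7, 3, 1] (same object as a)
`c = a` → c = [2, 7, 3, 1] (same object as a, b)
`a[0] = 264` → a = [264, 7, 3, 1] (same object as b, c); b = [264, 7, 3, 1] (same object as a, c); c = [264, 7, 3, 1] (same object as a, b)
`b.append(941)` → a = [264, 7, 3, 1, 941] (same object as b, c); b = [264, 7, 3, 1, 941] (same object as a, c); c = [264, 7, 3, 1, 941] (same object as a, b)
`print(a)` → prints [264, 7, 3, 1, 941]
`print(c)` → prints [264, 7, 3, 1, 941]

Answer:
[264, 7, 3, 1, 941]
[264, 7, 3, 1, 941]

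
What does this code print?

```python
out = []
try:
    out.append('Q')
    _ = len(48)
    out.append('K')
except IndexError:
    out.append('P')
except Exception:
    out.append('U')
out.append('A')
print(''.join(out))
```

Execution trace: 'Q' (try body) → 'U' (except Exception) → 'A' (after the try/except). Output: QUA

Answer: QUA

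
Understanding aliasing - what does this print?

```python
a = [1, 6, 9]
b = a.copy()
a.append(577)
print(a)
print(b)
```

Key concept: list.copy() creates independent copy.
Step by step:
`a = [1, 6, 9]` → a = [1, 6, 9]
`b = a.copy()` → b = [1, 6, 9]
`a.append(577)` → a = [1, 6, 9, 577]
`print(a)` → prints [1, 6, 9, 577]
`print(b)` → prints [1, 6, 9]

Answer:
[1, 6, 9, 577]
[1, 6, 9]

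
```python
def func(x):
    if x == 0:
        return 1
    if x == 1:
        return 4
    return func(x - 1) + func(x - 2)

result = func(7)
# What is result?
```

Build up from base cases: func(0)=1, func(1)=4, func(2)=5, func(3)=9, func(4)=14, func(5)=23, func(6)=37, ..., func(7)=60

Answer: 60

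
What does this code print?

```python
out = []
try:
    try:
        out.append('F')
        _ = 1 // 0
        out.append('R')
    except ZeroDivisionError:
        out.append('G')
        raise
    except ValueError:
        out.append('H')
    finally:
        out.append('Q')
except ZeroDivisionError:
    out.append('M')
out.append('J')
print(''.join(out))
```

Execution trace: 'F' (inner try body) → 'G' (inner except ZeroDivisionError) → 'Q' (inner finally) → 'M' (outer except ZeroDivisionError) → 'J' (after the try/except). Output: FGQMJ

Answer: FGQMJ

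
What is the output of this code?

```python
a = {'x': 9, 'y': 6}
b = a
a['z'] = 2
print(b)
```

Key concept: dict aliasing.
Step by step:
`a = {'x': 9, 'y': 6}` → a = {'x': 9, 'y': 6}
`b = a` → b = {'x': 9, 'y': 6} (same object as a)
`a['z'] = 2` → a = {'x': 9, 'y': 6, 'z': 2} (same object as b); b = {'x': 9, 'y': 6, 'z': 2} (same object as a)
`print(b)` → prints {'x': 9, 'y': 6, 'z': 2}

Answer: {'x': 9, 'y': 6, 'z': 2}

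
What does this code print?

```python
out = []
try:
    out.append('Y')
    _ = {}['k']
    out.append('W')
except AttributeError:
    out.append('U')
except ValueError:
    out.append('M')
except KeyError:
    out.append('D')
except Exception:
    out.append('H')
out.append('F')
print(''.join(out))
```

Execution trace: 'Y' (try body) → 'D' (except KeyError) → 'F' (after the try/except). Output: YDF

Answer: YDF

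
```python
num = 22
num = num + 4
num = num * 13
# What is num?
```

Trace:
`num = 22` → num = 22
`num = num + 4` → num = 26
`num = num * 13` → num = 338
So num = 338

Answer: 338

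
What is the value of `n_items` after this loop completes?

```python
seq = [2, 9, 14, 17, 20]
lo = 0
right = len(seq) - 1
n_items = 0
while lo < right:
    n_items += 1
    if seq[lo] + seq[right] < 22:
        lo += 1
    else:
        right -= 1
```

Steps to find pair summing to 22
`n_items` takes the values: 0 → 1 → 2 → 3 → 4

Answer: 4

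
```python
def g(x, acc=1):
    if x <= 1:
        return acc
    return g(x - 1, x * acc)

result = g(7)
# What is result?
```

Accumulator trace (n, acc): (7, 1) -> (6, 7) -> (5, 42) -> (4, 210) -> (3, 840) -> (2, 2520) -> (1, 5040) -> return 5040

Answer: 5040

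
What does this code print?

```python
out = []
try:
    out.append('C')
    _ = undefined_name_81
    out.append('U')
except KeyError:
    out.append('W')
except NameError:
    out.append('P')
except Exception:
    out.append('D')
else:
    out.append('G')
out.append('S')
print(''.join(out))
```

Execution trace: 'C' (try body) → 'P' (except NameError) → 'S' (after the try/except). Output: CPS

Answer: CPS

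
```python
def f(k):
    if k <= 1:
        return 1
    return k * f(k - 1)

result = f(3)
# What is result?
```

f(3) = 3 * 2 * 1 = 6

Answer: 6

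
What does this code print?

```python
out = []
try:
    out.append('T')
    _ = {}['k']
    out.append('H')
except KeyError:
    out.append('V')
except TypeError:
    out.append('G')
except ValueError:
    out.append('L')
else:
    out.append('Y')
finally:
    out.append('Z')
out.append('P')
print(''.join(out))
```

Execution trace: 'T' (try body) → 'V' (except KeyError) → 'Z' (finally) → 'P' (after the try/except). Output: TVZP

Answer: TVZP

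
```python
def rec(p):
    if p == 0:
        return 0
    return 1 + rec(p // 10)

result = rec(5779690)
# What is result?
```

Count of digits of 5779690: 7

Answer: 7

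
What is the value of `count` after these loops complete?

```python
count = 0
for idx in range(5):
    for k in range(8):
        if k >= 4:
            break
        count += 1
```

Inner breaks at 4, outer runs 5 times
`count` takes the values: 0 → 1 → 2 → 3 → 4 → 5 → 6 → 7 → 8 → 9 → 10 → 11 → 12 → 13 → 14 → 15 → 16 → 17 → 18 → 19 → 20

Answer: 20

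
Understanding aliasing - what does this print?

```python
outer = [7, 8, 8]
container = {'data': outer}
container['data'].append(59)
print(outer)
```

Key concept: dict holds reference to list.
Step by step:
`outer = [7, 8, 8]` → outer = [7, 8, 8]
`container = {'data': outer}` → container = {'data': [7, 8, 8]}
`container['data'].append(59)` → outer = [7, 8, 8, 59]; container = {'data': [7, 8, 8, 59]}
`print(outer)` → prints [7, 8, 8, 59]

Answer: [7, 8, 8, 59]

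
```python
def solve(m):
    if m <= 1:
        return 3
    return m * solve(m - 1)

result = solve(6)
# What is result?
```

solve(6) = 6 * 5 * 4 * 3 * 2 * 3 = 2160

Answer: 2160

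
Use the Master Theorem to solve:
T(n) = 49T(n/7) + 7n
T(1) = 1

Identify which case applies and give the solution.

a=49, b=7, f(n)=7n. log_7(49) = 2. Since c=1 < 2, Case 1 applies: T(n) = Θ(n^log_b(a)) = O(n^2).

Answer: O(n^2) - Case 1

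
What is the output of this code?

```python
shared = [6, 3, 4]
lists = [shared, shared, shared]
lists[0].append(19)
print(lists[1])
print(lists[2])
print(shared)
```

Key concept: list of same reference.
Step by step:
`shared = [6, 3, 4]` → shared = [6, 3, 4]
`lists = [shared, shared, shared]` → lists = [[6, 3, 4], [6, 3, 4], [6, 3, 4]]
`lists[0].append(19)` → shared = [6, 3, 4, 19]; lists = [[6, 3, 4, 19], [6, 3, 4, 19], [6, 3, 4, 19]]
`print(lists[1])` → prints [6, 3, 4, 19]
`print(lists[2])` → prints [6, 3, 4, 19]
`print(shared)` → prints [6, 3, 4, 19]

Answer:
[6, 3, 4, 19]
[6, 3, 4, 19]
[6, 3, 4, 19]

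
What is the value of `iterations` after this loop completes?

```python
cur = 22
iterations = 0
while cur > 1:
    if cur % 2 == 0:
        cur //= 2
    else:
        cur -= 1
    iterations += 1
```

Steps to reduce 22 to 1
`iterations` takes the values: 0 → 1 → 2 → 3 → 4 → 5 → 6

Answer: 6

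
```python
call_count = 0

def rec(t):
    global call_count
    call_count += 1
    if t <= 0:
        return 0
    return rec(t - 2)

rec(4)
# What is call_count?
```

Linear recursion stepping by 2: 3 calls from t=4 down to ≤0.

Answer: 3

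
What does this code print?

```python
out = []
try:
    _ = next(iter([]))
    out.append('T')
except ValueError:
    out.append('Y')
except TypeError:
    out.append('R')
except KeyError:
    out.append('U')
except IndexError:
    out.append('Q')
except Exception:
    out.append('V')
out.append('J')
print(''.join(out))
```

Execution trace: 'V' (except Exception) → 'J' (after the try/except). Output: VJ

Answer: VJ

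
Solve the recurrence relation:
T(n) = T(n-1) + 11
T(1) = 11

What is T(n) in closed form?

Unrolling: T(n) = T(1) + 11·(n-1) = 11 + 11(n-1) = 11n.

Answer: T(n) = 11n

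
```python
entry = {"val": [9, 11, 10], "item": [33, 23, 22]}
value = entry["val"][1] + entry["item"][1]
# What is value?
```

Trace:
`entry = {"val": [9, 11, 10], "item": [33, 23, 22]}` → entry = {'val': [9, 11, 10], 'item': [33, 23, 22]}
`value = entry["val"][1] + entry["item"][1]` → value = 34
So value = 34

Answer: 34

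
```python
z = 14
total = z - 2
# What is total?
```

Trace:
`z = 14` → z = 14
`total = z - 2` → total = 12
So total = 12

Answer: 12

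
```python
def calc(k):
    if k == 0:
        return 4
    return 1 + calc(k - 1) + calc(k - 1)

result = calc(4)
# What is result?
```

calc(k) = 1 + 2·calc(k-1), calc(0)=4. Closed form: (4+1)·2^4 - 1 = 79.

Answer: 79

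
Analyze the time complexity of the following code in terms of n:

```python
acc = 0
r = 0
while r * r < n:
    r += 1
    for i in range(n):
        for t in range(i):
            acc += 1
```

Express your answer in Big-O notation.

Each loop level contributes: √n × n × n. Multiplying the contributions gives O(n^2√n).

Answer: O(n^2√n)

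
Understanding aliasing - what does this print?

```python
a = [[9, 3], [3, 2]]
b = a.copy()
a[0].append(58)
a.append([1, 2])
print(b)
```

Key concept: shallow copy with nested lists.
Step by step:
`a = [[9, 3], [3, 2]]` → a = [[9, 3], [3, 2]]
`b = a.copy()` → b = [[9, 3], [3, 2]]
`a[0].append(58)` → a = [[9, 3, 58], [3, 2]]; b = [[9, 3, 58], [3, 2]]
`a.append([1, 2])` → a = [[9, 3, 58], [3, 2], [1, 2]]
`print(b)` → prints [[9, 3, 58], [3, 2]]

Answer: [[9, 3, 58], [3, 2]]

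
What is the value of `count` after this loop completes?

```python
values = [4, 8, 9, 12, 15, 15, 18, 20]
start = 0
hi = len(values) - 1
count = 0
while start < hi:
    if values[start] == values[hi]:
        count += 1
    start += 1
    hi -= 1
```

Count matching pairs from ends
`count` takes the values: 0

Answer: 0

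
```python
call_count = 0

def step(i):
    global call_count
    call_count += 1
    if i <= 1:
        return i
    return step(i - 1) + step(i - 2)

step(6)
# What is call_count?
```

Calls(i) = 1 + Calls(i-1) + Calls(i-2); Calls(0)=Calls(1)=1. For i=6 this gives 25.

Answer: 25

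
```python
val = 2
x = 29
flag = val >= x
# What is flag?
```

Trace:
`val = 2` → val = 2
`x = 29` → x = 29
`flag = val >= x` → flag = False
So flag = False

Answer: False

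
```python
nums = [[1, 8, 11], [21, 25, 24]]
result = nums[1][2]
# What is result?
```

Trace:
`nums = [[1, 8, 11], [21, 25, 24]]` → nums = [[1, 8, 11], [21, 25, 24]]
`result = nums[1][2]` → result = 24
So result = 24

Answer: 24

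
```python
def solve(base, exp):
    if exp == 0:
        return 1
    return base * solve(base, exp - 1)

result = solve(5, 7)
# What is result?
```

solve(5, 7) = 5 * 5 * 5 * 5 * 5 * 5 * 5 = 78125

Answer: 78125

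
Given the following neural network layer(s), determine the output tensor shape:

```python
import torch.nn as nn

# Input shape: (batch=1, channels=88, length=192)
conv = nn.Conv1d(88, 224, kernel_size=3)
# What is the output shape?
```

Input: (1, 88, 192) -> Output: (1, 224, 190)

Answer: (1, 224, 190)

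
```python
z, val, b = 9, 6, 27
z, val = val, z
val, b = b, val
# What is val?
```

Trace:
`z, val, b = 9, 6, 27` → z = 9; val = 6; b = 27
`z, val = val, z` → z = 6; val = 9
`val, b = b, val` → val = 27; b = 9
So val = 27

Answer: 27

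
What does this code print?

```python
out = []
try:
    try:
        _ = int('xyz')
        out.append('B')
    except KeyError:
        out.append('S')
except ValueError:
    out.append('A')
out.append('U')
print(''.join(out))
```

Execution trace: 'A' (outer except ValueError) → 'U' (after the try/except). Output: AU

Answer: AU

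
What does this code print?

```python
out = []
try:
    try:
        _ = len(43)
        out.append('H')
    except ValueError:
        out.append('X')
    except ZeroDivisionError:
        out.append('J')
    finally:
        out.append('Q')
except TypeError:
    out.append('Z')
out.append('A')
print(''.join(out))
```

Execution trace: 'Q' (finally) → 'Z' (outer except TypeError) → 'A' (after the try/except). Output: QZA

Answer: QZA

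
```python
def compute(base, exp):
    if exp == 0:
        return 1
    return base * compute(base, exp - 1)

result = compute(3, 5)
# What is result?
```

compute(3, 5) = 3 * 3 * 3 * 3 * 3 = 243

Answer: 243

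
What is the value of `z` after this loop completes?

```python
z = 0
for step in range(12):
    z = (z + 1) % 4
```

Increment mod 4, 12 times = 0
`z` takes the values: 0 → 1 → 2 → 3 → 0 → 1 → 2 → 3 → 0 → 1 → 2 → 3 → 0

Answer: 0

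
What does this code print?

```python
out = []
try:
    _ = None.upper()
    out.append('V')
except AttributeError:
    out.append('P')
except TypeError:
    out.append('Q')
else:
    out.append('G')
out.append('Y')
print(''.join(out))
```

Execution trace: 'P' (except AttributeError) → 'Y' (after the try/except). Output: PY

Answer: PY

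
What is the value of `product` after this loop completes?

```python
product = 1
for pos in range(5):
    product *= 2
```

2^5 = 32
`product` takes the values: 1 → 2 → 4 → 8 → 16 → 32

Answer: 32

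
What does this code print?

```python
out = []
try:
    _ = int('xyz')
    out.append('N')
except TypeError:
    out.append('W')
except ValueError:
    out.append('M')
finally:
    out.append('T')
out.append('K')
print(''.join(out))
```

Execution trace: 'M' (except ValueError) → 'T' (finally) → 'K' (after the try/except). Output: MTK

Answer: MTK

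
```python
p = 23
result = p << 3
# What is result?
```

Trace:
`p = 23` → p = 23
`result = p << 3` → result = 184
So result = 184

Answer: 184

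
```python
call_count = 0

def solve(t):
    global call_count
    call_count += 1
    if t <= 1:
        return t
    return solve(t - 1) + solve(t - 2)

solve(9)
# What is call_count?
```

Calls(t) = 1 + Calls(t-1) + Calls(t-2); Calls(0)=Calls(1)=1. For t=9 this gives 109.

Answer: 109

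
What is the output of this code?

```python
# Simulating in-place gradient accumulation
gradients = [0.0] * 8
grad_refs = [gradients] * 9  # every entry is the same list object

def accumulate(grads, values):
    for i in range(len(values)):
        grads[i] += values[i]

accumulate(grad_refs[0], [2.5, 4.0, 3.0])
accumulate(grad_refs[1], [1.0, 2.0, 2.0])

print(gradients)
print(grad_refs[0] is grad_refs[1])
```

Key concept: gradient accumulation aliasing.
Step by step:
`gradients = [0.0] * 8` → gradients = [0.0, 0.0, 0.0, 0.0, 0.0, 0.0, 0.0, 0.0]
`grad_refs = [gradients] * 9` → grad_refs = [[0.0, 0.0, 0.0, 0.0, 0.0, 0.0, 0.0, 0.0], [0.0, 0.0, 0.0, 0.0, 0.0, 0.0, 0.0, 0.0], [0.0, 0.0, 0.0, 0.0, 0.0, 0.0, 0.0, 0.0], [0.0, 0.0, 0.0, 0.0, 0.0, 0.0, 0.0, 0.0], [0.0, 0.0, 0.0, 0.0, 0.0, 0.0, 0.0, 0.0], [0.0, 0.0, 0.0, 0.0, 0.0, 0.0, 0.0, 0.0], [0.0, 0.0, 0.0, 0.0, 0.0, 0.0, 0.0, 0.0], [0.0, 0.0, 0.0, 0.0, 0.0, 0.0, 0.0, 0.0], [0.0, 0.0, 0.0, 0.0, 0.0, 0.0, 0.0, 0.0]]
`accumulate(grad_refs[0], [2.5, 4.0, 3.0])` → gradients = [2.5, 4.0, 3.0, 0.0, 0.0, 0.0, 0.0, 0.0]; grad_refs = [[2.5, 4.0, 3.0, 0.0, 0.0, 0.0, 0.0, 0.0], [2.5, 4.0, 3.0, 0.0, 0.0, 0.0, 0.0, 0.0], [2.5, 4.0, 3.0, 0.0, 0.0, 0.0, 0.0, 0.0], [2.5, 4.0, 3.0, 0.0, 0.0, 0.0, 0.0, 0.0], [2.5, 4.0, 3.0, 0.0, 0.0, 0.0, 0.0, 0.0], [2.5, 4.0, 3.0, 0.0, 0.0, 0.0, 0.0, 0.0], [2.5, 4.0, 3.0, 0.0, 0.0, 0.0, 0.0, 0.0], [2.5, 4.0, 3.0, 0.0, 0.0, 0.0, 0.0, 0.0], [2.5, 4.0, 3.0, 0.0, 0.0, 0.0, 0.0, 0.0]]
`accumulate(grad_refs[1], [1.0, 2.0, 2.0])` → gradients = [3.5, 6.0, 5.0, 0.0, 0.0, 0.0, 0.0, 0.0]; grad_refs = [[3.5, 6.0, 5.0, 0.0, 0.0, 0.0, 0.0, 0.0], [3.5, 6.0, 5.0, 0.0, 0.0, 0.0, 0.0, 0.0], [3.5, 6.0, 5.0, 0.0, 0.0, 0.0, 0.0, 0.0], [3.5, 6.0, 5.0, 0.0, 0.0, 0.0, 0.0, 0.0], [3.5, 6.0, 5.0, 0.0, 0.0, 0.0, 0.0, 0.0], [3.5, 6.0, 5.0, 0.0, 0.0, 0.0, 0.0, 0.0], [3.5, 6.0, 5.0, 0.0, 0.0, 0.0, 0.0, 0.0], [3.5, 6.0, 5.0, 0.0, 0.0, 0.0, 0.0, 0.0], [3.5, 6.0, 5.0, 0.0, 0.0, 0.0, 0.0, 0.0]]
`print(gradients)` → prints [3.5, 6.0, 5.0, 0.0, 0.0, 0.0, 0.0, 0.0]
`print(grad_refs[0] is grad_refs[1])` → prints True

Answer:
[3.5, 6.0, 5.0, 0.0, 0.0, 0.0, 0.0, 0.0]
True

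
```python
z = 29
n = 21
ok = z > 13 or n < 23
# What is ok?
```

Trace:
`z = 29` → z = 29
`n = 21` → n = 21
`ok = z > 13 or n < 23` → ok = True
So ok = True

Answer: True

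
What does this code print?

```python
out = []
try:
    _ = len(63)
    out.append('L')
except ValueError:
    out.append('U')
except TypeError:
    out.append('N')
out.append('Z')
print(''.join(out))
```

Execution trace: 'N' (except TypeError) → 'Z' (after the try/except). Output: NZ

Answer: NZ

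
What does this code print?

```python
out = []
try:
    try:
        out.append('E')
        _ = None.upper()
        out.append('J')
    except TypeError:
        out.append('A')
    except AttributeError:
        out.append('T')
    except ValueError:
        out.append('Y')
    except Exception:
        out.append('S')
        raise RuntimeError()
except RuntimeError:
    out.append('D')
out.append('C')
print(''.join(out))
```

Execution trace: 'E' (inner try body) → 'T' (inner except AttributeError) → 'C' (after the try/except). Output: ETC

Answer: ETC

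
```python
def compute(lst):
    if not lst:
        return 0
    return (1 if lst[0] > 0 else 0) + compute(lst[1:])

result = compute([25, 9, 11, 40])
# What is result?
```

Count of positive elements in [25, 9, 11, 40] = 4

Answer: 4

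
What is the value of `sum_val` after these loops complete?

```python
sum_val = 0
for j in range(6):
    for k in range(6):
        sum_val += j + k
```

Sum of all j+k for j,k in 6x6
`sum_val` takes the values: 0 → 1 → 3 → 6 → 10 → 15 → 16 → 18 → 21 → 25 → 30 → 36 → 38 → 41 → 45 → 50 → 56 → 63 → 66 → 70 → 75 → 81 → 88 → 96 → 100 → 105 → 111 → 118 → 126 → 135 → 140 → 146 → 153 → 161 → 170 → 180

Answer: 180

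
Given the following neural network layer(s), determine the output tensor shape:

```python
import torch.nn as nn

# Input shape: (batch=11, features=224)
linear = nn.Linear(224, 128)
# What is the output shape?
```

Input: (11, 224) -> Output: (11, 128)

Answer: (11, 128)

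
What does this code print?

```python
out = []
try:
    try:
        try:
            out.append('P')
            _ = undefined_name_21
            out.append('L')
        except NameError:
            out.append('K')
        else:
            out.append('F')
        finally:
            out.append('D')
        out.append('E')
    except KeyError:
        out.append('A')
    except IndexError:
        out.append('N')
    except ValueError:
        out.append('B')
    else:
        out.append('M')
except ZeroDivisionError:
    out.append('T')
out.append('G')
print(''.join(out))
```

Execution trace: 'P' (inner try body) → 'K' (inner except NameError) → 'D' (inner finally) → 'E' (try body, no exception) → 'M' (else) → 'G' (after the try/except). Output: PKDEMG

Answer: PKDEMG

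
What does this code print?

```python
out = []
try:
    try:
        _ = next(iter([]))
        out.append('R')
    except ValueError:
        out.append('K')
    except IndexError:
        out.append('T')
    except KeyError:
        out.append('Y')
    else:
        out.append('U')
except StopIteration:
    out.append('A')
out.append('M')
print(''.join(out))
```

Execution trace: 'A' (outer except StopIteration) → 'M' (after the try/except). Output: AM

Answer: AM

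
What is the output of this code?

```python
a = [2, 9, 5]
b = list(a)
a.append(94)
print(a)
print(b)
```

Key concept: list() constructor creates copy.
Step by step:
`a = [2, 9, 5]` → a = [2, 9, 5]
`b = list(a)` → b = [2, 9, 5]
`a.append(94)` → a = [2, 9, 5, 94]
`print(a)` → prints [2, 9, 5, 94]
`print(b)` → prints [2, 9, 5]

Answer:
[2, 9, 5, 94]
[2, 9, 5]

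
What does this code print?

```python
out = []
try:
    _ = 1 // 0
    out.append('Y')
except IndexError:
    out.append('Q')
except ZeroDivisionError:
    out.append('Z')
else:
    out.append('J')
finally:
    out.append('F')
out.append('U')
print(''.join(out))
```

Execution trace: 'Z' (except ZeroDivisionError) → 'F' (finally) → 'U' (after the try/except). Output: ZFU

Answer: ZFU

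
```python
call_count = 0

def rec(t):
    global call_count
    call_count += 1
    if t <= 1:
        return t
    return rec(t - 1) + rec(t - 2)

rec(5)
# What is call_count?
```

Calls(t) = 1 + Calls(t-1) + Calls(t-2); Calls(0)=Calls(1)=1. For t=5 this gives 15.

Answer: 15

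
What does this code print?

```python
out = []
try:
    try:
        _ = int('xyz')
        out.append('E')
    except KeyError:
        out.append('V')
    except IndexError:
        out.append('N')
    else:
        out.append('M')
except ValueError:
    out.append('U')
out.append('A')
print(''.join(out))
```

Execution trace: 'U' (outer except ValueError) → 'A' (after the try/except). Output: UA

Answer: UA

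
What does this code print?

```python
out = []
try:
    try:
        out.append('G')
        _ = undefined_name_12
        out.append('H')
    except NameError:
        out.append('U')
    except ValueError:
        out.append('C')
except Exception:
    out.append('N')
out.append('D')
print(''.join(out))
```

Execution trace: 'G' (inner try body) → 'U' (inner except NameError) → 'D' (after the try/except). Output: GUD

Answer: GUD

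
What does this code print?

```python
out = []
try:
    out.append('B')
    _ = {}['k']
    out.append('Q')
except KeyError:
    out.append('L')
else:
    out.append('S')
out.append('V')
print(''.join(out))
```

Execution trace: 'B' (try body) → 'L' (except KeyError) → 'V' (after the try/except). Output: BLV

Answer: BLV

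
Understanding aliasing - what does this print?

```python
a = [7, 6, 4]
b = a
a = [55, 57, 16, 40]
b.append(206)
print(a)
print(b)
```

Key concept: rebinding vs mutation: a is rebound to a new list, b still points at the original.
Step by step:
`a = [7, 6, 4]` → a = [7, 6, 4]
`b = a` → b = [7, 6, 4] (same object as a)
`a = [55, 57, 16, 40]` → a = [55, 57, 16, 40]
`b.append(206)` → b = [7, 6, 4, 206]
`print(a)` → prints [55, 57, 16, 40]
`print(b)` → prints [7, 6, 4, 206]

Answer:
[55, 57, 16, 40]
[7, 6, 4, 206]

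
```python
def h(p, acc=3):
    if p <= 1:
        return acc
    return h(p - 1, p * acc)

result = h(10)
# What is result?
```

Accumulator trace (n, acc): (10, 3) -> (9, 30) -> (8, 270) -> (7, 2160) -> (6, 15120) -> (5, 90720) -> (4, 453600) -> (3, 1814400) -> (2, 5443200) -> (1, 10886400) -> return 10886400

Answer: 10886400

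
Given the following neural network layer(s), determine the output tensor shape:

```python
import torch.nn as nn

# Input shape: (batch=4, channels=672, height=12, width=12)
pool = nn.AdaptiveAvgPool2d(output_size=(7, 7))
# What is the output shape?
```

Input: (4, 672, 12, 12) -> Output: (4, 672, 7, 7)

Answer: (4, 672, 7, 7)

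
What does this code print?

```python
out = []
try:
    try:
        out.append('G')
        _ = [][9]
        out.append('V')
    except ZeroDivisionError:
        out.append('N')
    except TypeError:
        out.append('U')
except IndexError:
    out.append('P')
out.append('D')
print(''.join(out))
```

Execution trace: 'G' (try body) → 'P' (outer except IndexError) → 'D' (after the try/except). Output: GPD

Answer: GPD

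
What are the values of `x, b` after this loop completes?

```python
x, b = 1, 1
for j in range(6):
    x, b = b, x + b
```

Fibonacci: after 6 iterations
`x, b` takes the values: (1, 1) → (1, 2) → (2, 3) → (3, 5) → (5, 8) → (8, 13) → (13, 21)

Answer: 13, 21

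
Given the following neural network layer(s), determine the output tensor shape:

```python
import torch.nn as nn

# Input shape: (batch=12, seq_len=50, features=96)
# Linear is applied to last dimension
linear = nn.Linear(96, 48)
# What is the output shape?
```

Input: (12, 50, 96) -> Output: (12, 50, 48)

Answer: (12, 50, 48)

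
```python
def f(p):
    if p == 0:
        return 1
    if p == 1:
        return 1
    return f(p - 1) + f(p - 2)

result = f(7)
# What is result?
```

Build up from base cases: f(0)=1, f(1)=1, f(2)=2, f(3)=3, f(4)=5, f(5)=8, f(6)=13, ..., f(7)=21

Answer: 21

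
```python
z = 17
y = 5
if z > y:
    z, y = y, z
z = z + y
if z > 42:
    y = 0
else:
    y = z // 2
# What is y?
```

Trace:
`z = 17` → z = 17
`y = 5` → y = 5
`if z > y: ...` → z > y is True → z = 5; y = 17
`z = z + y` → z = 22
`if z > 42: ...` → z > 42 is False, take else branch → y = 11
So y = 11

Answer: 11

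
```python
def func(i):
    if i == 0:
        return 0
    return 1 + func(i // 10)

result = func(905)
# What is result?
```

Count of digits of 905: 3

Answer: 3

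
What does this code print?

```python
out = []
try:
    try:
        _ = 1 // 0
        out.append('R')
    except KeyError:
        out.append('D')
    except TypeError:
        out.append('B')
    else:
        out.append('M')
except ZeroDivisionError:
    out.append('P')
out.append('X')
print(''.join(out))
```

Execution trace: 'P' (outer except ZeroDivisionError) → 'X' (after the try/except). Output: PX

Answer: PX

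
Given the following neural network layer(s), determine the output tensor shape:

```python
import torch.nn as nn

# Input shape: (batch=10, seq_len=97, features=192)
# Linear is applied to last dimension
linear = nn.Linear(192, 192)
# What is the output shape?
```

Input: (10, 97, 192) -> Output: (10, 97, 192)

Answer: (10, 97, 192)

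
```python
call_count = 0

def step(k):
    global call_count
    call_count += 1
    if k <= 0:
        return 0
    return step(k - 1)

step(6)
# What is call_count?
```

Linear recursion stepping by 1: 7 calls from k=6 down to ≤0.

Answer: 7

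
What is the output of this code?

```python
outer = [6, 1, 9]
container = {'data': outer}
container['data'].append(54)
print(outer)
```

Key concept: dict holds reference to list.
Step by step:
`outer = [6, 1, 9]` → outer = [6, 1, 9]
`container = {'data': outer}` → container = {'data': [6, 1, 9]}
`container['data'].append(54)` → outer = [6, 1, 9, 54]; container = {'data': [6, 1, 9, 54]}
`print(outer)` → prints [6, 1, 9, 54]

Answer: [6, 1, 9, 54]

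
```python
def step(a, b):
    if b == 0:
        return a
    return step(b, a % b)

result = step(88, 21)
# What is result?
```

step(88, 21) -> step(21, 4) -> step(4, 1) -> step(1, 0) -> 1

Answer: 1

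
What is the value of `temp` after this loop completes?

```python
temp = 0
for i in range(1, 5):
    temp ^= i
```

XOR of 1 to 4
`temp` takes the values: 0 → 1 → 3 → 0 → 4

Answer: 4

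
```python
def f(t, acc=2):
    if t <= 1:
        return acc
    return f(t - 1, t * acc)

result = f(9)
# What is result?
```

Accumulator trace (n, acc): (9, 2) -> (8, 18) -> (7, 144) -> (6, 1008) -> (5, 6048) -> (4, 30240) -> (3, 120960) -> (2, 362880) -> (1, 725760) -> return 725760

Answer: 725760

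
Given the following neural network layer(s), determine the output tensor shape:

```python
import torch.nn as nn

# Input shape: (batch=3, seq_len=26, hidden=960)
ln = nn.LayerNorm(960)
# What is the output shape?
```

Input: (3, 26, 960) -> Output: (3, 26, 960)

Answer: (3, 26, 960)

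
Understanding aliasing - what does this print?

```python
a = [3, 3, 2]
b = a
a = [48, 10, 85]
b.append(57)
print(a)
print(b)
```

Key concept: rebinding vs mutation: a is rebound to a new list, b still points at the original.
Step by step:
`a = [3, 3, 2]` → a = [3, 3, 2]
`b = a` → b = [3, 3, 2] (same object as a)
`a = [48, 10, 85]` → a = [48, 10, 85]
`b.append(57)` → b = [3, 3, 2, 57]
`print(a)` → prints [48, 10, 85]
`print(b)` → prints [3, 3, 2, 57]

Answer:
[48, 10, 85]
[3, 3, 2, 57]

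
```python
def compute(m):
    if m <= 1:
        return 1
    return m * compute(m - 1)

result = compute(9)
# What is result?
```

compute(9) = 9 * 8 * 7 * 6 * 5 * 4 * 3 * 2 * 1 = 362880

Answer: 362880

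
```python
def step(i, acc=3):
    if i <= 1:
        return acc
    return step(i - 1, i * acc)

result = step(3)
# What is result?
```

Accumulator trace (n, acc): (3, 3) -> (2, 9) -> (1, 18) -> return 18

Answer: 18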